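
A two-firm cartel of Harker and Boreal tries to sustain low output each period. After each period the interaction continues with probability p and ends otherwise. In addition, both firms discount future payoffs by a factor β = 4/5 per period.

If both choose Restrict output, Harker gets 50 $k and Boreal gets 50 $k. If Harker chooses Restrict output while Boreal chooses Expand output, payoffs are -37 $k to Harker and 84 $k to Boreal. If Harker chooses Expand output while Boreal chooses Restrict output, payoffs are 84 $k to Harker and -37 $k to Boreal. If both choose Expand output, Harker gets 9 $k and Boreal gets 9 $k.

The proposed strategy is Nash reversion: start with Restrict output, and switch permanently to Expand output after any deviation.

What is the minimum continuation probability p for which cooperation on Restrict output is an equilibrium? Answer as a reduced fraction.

17/30

With continuation probability p and discount β, the effective per-period discount factor is βp.
Grim-trigger IC: βp ≥ (84−50)/(84−9) = 34/75.
So p ≥ (34/75)/(4/5) = 17/30.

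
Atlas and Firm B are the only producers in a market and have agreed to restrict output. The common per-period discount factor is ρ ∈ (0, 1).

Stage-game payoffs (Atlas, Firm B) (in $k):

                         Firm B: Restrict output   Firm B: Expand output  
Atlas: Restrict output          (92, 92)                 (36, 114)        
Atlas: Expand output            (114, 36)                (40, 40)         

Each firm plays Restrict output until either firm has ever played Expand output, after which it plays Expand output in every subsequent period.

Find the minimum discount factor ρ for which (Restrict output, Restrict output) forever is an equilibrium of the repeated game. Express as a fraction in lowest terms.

11/37

92/(1−ρ) ≥ 114 + 40ρ/(1−ρ)
92 ≥ 114 − 74ρ
ρ ≥ 22/74 = 11/37.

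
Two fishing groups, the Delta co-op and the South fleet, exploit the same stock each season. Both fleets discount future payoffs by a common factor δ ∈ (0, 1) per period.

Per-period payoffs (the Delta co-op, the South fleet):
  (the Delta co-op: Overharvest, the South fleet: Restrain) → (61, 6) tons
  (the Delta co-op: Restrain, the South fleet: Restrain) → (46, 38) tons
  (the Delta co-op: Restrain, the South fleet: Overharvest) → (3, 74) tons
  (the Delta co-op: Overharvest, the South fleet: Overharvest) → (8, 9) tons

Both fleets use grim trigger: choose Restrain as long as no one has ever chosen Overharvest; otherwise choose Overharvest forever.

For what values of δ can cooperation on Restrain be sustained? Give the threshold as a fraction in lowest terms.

36/65

For the Delta co-op: deviation gain 61−46 = 15, per-period punishment loss 46−8 = 38. IC gives δ ≥ 15/53.
For the South fleet: gain 36, loss 29 per period, so δ ≥ 36/65.
The tighter constraint is the South fleet's, so cooperation needs δ ≥ 36/65.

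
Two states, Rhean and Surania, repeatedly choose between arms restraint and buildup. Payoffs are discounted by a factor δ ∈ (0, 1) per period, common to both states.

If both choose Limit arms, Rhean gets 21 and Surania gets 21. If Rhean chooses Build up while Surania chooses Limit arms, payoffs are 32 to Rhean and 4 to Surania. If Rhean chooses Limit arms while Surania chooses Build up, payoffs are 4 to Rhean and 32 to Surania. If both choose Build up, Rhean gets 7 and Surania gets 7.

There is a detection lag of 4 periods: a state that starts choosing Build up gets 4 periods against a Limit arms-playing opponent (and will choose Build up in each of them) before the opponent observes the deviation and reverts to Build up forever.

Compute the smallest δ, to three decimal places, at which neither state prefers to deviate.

0.814

Deviating for the 4 undetected periods gains 32−21 = 11 per period over cooperation, then loses 21−7 = 14 per period forever once punishment starts.
Gain: 11(1 + δ + … + δ^3); loss: 14·δ^4/(1−δ).
No profitable deviation ⇔ 11(1−δ^4) ≤ 14·δ^4, i.e. δ^4 ≥ 11/(11+14) = 11/25.
Hence δ ≥ (11/25)^(1/4) ≈ 0.814.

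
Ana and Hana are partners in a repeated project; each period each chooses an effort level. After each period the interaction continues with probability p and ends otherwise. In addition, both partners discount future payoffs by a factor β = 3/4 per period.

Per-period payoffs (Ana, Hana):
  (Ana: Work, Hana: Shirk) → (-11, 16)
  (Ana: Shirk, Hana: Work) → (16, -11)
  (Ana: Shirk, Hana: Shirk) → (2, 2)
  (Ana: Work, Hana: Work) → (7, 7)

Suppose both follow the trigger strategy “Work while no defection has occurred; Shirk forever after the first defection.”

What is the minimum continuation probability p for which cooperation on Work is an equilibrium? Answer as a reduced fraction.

With continuation probability p and discount β, the effective per-period discount factor is βp.
Grim-trigger IC: βp ≥ (16−7)/(16−2) = 9/14.
So p ≥ (9/14)/(3/4) = 6/7.

6/7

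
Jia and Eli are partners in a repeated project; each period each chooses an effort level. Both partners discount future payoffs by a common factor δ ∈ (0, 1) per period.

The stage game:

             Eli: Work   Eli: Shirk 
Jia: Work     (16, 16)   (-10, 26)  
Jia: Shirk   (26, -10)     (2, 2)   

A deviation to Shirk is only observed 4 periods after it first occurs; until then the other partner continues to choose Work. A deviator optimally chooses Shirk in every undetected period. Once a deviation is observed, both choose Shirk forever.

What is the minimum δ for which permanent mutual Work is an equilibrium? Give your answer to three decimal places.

0.803

The best deviation is to choose Shirk for all 4 undetected periods, earning 26 each, then 2 forever once detected.
Deviation value: 26(1−δ^4)/(1−δ) + 2δ^4/(1−δ); cooperation value: 16/(1−δ).
IC: 16 ≥ 26(1−δ^4) + 2δ^4 = 26 − 24δ^4.
So δ^4 ≥ 10/24 = 5/12, giving δ ≥ (5/12)^(1/4) ≈ 0.803.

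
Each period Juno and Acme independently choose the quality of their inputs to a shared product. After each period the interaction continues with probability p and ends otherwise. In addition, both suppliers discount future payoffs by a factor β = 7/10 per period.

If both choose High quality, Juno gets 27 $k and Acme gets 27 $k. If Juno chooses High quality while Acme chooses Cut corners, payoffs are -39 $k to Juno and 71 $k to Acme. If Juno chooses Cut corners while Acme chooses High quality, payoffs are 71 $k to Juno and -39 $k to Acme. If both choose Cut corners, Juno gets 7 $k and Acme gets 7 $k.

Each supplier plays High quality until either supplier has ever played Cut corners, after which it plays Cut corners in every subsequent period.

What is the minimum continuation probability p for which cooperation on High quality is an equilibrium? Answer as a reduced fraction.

Expected continuation weight on next period's payoff is β·p = 7/10·p, which plays the role of the discount factor.
Cooperation requires 7/10·p ≥ (71−27)/(71−7) = 11/16, hence p ≥ 55/56.

55/56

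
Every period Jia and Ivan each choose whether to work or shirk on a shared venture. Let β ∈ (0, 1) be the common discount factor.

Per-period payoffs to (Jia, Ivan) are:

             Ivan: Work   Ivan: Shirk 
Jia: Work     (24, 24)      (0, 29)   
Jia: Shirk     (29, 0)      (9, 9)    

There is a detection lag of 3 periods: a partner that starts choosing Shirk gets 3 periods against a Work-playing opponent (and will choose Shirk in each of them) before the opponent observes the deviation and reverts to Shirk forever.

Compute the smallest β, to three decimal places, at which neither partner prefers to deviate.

A deviator earns 29 for 3 periods, then 9 forever; cooperating earns 24 forever. Multiplying the IC by (1−β):
24 ≥ 29(1−β^3) + 9β^3, so 20·β^3 ≥ 5 and β^3 ≥ 1/4.
β ≥ (1/4)^(1/3) ≈ 0.630.

0.630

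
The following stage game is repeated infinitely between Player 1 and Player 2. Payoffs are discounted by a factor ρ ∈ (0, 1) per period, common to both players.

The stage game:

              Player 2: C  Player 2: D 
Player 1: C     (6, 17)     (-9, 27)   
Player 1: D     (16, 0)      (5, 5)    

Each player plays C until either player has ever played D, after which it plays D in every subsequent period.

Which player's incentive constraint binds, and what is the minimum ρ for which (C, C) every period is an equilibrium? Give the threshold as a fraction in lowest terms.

Player 1: cooperation gives 6 each period; deviation gives 16 once then 5 forever.
  6/(1−ρ) ≥ 16 + 5ρ/(1−ρ) ⇒ ρ ≥ 10/11.
Player 2: cooperation gives 17 each period; deviation gives 27 once then 5 forever.
  ρ ≥ 10/22 = 5/11.
Both must hold, so the binding constraint is Player 1's: ρ ≥ 10/11.

Player 1; ρ ≥ 10/11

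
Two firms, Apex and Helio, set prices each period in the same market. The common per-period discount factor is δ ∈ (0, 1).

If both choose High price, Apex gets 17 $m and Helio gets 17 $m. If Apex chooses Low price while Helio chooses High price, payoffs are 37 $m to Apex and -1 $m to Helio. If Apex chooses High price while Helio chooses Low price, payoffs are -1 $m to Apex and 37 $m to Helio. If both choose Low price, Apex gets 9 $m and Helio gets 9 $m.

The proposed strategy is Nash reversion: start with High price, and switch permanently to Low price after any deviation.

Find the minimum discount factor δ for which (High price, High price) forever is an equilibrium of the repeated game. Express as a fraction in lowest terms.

One-period gain from deviating is 37 − 17 = 20. The loss is 17 − 9 = 8 in every subsequent period, with present value 8·δ/(1−δ).
Deviation is unprofitable when 8·δ/(1−δ) ≥ 20, i.e. δ/(1−δ) ≥ 5/2.
Equivalently δ ≥ 20/(20+8) = 5/7.

5/7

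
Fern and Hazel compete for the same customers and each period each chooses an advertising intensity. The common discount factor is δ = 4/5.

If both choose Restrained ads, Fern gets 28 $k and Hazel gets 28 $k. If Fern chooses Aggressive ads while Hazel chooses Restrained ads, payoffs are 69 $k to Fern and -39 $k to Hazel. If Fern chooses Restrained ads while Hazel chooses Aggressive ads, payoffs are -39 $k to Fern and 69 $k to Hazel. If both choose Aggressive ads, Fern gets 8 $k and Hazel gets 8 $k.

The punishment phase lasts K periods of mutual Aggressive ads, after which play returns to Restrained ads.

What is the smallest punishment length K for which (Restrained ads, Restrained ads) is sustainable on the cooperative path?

No profitable deviation requires (28−8)(δ+…+δ^K) ≥ 69−28, i.e. δ+…+δ^K ≥ 41/20 ≈ 2.0500.
With δ = 4/5, the partial sums are K=1: 0.8000, K=2: 1.4400, K=3: 1.9520, K=4: 2.3616.
K = 4 is the first length at which the sum reaches 2.0500.

4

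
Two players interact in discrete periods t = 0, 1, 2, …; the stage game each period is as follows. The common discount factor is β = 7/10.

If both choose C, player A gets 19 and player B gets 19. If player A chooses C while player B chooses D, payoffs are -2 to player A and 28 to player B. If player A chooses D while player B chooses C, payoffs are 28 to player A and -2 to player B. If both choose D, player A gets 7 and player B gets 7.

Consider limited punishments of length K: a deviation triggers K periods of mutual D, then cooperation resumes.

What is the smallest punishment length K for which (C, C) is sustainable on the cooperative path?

2

No profitable deviation requires (19−7)(β+…+β^K) ≥ 28−19, i.e. β+…+β^K ≥ 3/4 ≈ 0.7500.
With β = 7/10, the partial sums are K=1: 0.7000, K=2: 1.1900.
K = 2 is the first length at which the sum reaches 0.7500.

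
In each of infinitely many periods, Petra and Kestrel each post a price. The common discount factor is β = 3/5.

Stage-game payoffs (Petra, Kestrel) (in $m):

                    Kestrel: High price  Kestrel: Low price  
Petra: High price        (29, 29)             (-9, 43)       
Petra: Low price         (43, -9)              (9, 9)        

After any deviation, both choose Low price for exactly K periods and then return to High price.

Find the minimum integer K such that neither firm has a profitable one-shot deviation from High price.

Need Σ_{k=1}^{K} β^k ≥ (43−29)/(29−9) = 0.7000 at β = 3/5.
At K = 1 the sum is 0.6000 < 0.7000; at K = 2 it is 0.9600 ≥ 0.7000.
So the minimum punishment length is K = 2.

2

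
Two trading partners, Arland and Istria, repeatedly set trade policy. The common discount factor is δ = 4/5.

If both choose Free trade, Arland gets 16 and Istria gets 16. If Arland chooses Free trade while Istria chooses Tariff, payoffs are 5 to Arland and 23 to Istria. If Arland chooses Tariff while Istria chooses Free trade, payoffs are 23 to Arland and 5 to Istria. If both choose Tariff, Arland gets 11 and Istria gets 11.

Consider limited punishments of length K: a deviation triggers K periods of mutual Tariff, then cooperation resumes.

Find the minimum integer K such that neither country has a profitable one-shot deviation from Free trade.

2

IC: δ(1−δ^K)/(1−δ) ≥ (23−16)/(16−11) = 7/5.
With δ = 4/5: need 1 − δ^K ≥ 7/5·(1−4/5)/(4/5), i.e. δ^K ≤ 0.6500.
Since (4/5)^1 = 0.8000 and (4/5)^2 = 0.6400, the smallest such K is 2.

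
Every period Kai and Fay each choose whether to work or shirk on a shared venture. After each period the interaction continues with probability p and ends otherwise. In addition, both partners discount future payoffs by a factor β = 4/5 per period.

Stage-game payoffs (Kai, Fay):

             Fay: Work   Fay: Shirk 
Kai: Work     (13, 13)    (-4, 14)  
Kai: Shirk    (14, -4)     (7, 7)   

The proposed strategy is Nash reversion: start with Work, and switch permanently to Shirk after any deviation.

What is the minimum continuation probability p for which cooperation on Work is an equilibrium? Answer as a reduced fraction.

With continuation probability p and discount β, the effective per-period discount factor is βp.
Grim-trigger IC: βp ≥ (14−13)/(14−7) = 1/7.
So p ≥ (1/7)/(4/5) = 5/28.

5/28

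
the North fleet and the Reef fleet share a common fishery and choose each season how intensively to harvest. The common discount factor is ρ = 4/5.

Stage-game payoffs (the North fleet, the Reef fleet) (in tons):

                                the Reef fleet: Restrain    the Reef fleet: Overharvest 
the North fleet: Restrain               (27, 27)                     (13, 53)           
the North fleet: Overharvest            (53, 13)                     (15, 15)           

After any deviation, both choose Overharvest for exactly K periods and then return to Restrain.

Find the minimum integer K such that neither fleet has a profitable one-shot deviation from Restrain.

IC: ρ(1−ρ^K)/(1−ρ) ≥ (53−27)/(27−15) = 13/6.
With ρ = 4/5: need 1 − ρ^K ≥ 13/6·(1−4/5)/(4/5), i.e. ρ^K ≤ 0.4583.
Since (4/5)^3 = 0.5120 and (4/5)^4 = 0.4096, the smallest such K is 4.

4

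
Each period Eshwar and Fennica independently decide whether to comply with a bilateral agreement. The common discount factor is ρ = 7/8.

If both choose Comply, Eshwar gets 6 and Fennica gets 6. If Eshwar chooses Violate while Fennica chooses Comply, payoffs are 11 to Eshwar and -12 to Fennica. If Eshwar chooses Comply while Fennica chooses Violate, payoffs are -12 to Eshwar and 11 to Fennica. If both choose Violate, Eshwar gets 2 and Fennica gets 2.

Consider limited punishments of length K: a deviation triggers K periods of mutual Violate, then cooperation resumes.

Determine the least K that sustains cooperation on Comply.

Need Σ_{k=1}^{K} ρ^k ≥ (11−6)/(6−2) = 1.2500 at ρ = 7/8.
At K = 1 the sum is 0.8750 < 1.2500; at K = 2 it is 1.6406 ≥ 1.2500.
So the minimum punishment length is K = 2.

2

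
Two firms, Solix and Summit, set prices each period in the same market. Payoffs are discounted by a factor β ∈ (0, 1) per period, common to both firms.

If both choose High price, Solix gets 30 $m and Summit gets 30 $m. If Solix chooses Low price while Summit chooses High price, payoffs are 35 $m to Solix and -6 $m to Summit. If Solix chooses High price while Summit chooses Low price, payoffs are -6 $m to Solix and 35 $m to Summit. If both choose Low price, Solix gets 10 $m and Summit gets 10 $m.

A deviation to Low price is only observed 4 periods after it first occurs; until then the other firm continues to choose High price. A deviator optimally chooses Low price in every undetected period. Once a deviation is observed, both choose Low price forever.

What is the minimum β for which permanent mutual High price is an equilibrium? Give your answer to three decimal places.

Deviating for the 4 undetected periods gains 35−30 = 5 per period over cooperation, then loses 30−10 = 20 per period forever once punishment starts.
Gain: 5(1 + β + … + β^3); loss: 20·β^4/(1−β).
No profitable deviation ⇔ 5(1−β^4) ≤ 20·β^4, i.e. β^4 ≥ 5/(5+20) = 1/5.
Hence β ≥ (1/5)^(1/4) ≈ 0.669.

0.669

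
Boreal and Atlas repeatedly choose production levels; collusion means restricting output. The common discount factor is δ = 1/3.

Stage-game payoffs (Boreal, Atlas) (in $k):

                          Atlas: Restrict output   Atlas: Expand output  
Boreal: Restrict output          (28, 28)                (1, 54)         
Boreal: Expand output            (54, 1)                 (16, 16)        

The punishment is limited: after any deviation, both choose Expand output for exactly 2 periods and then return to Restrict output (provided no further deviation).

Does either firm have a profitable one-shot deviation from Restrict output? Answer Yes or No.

Comparing payoff streams over the 3 periods until play realigns: cooperate → 28(1+δ+…+δ^2); deviate → 54 + 16(δ+…+δ^2).
Cooperation is sustained iff (28−16)(δ+…+δ^2) ≥ 54−28.
δ+…+δ^2 = 1/3·(1−(1/3)^2)/(1−1/3) = 0.4444, and (54−28)/(28−16) = 2.1667.
0.4444 < 2.1667, so cooperation is not sustainable.

Yes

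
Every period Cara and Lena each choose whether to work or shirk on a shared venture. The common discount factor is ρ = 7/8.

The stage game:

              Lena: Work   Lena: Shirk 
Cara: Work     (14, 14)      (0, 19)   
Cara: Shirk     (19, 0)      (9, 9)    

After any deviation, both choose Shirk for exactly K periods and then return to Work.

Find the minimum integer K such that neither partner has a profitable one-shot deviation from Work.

No profitable deviation requires (14−9)(ρ+…+ρ^K) ≥ 19−14, i.e. ρ+…+ρ^K ≥ 1 ≈ 1.0000.
With ρ = 7/8, the partial sums are K=1: 0.8750, K=2: 1.6406.
K = 2 is the first length at which the sum reaches 1.0000.

2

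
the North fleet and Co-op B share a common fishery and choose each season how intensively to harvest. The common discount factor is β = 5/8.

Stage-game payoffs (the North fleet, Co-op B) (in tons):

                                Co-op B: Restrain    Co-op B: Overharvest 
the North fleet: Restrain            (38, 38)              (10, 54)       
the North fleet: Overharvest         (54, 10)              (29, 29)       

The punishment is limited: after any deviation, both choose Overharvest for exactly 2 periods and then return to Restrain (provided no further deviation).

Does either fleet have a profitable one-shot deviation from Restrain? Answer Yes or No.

Yes

A one-shot deviation gives 54 now, then 29 for 2 periods, then back to 38.
Gain from deviating: (54−38) today; loss: (38−29) in each of the next 2 periods.
No-deviation condition: (38−29)(β+…+β^2) ≥ 54−38, i.e. β+…+β^2 ≥ 16/9.
At β = 5/8: β+…+β^2 = 1.0156 < 1.7778.
So cooperation is not sustainable.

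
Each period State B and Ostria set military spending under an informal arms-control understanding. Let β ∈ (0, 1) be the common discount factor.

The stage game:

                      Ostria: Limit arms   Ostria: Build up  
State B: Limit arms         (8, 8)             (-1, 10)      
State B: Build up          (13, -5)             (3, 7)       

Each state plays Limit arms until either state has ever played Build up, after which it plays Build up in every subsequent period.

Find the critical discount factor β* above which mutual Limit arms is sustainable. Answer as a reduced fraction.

State B: cooperation gives 8 each period; deviation gives 13 once then 3 forever.
  8/(1−β) ≥ 13 + 3β/(1−β) ⇒ β ≥ 5/10 = 1/2.
Ostria: cooperation gives 8 each period; deviation gives 10 once then 7 forever.
  β ≥ 2/3.
Both must hold, so the binding constraint is Ostria's: β ≥ 2/3.

2/3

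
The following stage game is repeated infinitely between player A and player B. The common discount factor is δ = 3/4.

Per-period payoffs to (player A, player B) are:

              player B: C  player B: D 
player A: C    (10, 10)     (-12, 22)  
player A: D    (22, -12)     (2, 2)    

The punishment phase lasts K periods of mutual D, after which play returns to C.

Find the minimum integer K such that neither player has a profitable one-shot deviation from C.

3

Need Σ_{k=1}^{K} δ^k ≥ (22−10)/(10−2) = 1.5000 at δ = 3/4.
At K = 2 the sum is 1.3125 < 1.5000; at K = 3 it is 1.7344 ≥ 1.5000.
So the minimum punishment length is K = 3.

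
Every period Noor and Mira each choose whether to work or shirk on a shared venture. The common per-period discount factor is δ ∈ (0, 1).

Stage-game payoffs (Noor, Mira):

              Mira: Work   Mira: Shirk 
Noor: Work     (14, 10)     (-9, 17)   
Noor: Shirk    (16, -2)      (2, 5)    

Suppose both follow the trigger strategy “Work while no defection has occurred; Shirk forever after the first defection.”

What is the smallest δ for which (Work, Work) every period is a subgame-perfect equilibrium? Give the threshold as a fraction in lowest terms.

For Noor: deviation gain 16−14 = 2, per-period punishment loss 14−2 = 12. IC gives δ ≥ 2/14 = 1/7.
For Mira: gain 7, loss 5 per period, so δ ≥ 7/12.
The tighter constraint is Mira's, so cooperation needs δ ≥ 7/12.

7/12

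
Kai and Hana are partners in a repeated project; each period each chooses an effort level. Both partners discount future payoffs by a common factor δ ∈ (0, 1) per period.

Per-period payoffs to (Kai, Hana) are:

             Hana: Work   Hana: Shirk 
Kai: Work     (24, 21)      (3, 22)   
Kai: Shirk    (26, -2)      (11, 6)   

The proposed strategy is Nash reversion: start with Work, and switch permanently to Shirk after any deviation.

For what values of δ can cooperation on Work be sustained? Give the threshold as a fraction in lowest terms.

Kai: cooperation gives 24 each period; deviation gives 26 once then 11 forever.
  24/(1−δ) ≥ 26 + 11δ/(1−δ) ⇒ δ ≥ 2/15.
Hana: cooperation gives 21 each period; deviation gives 22 once then 6 forever.
  δ ≥ 1/16.
Both must hold, so the binding constraint is Kai's: δ ≥ 2/15.

2/15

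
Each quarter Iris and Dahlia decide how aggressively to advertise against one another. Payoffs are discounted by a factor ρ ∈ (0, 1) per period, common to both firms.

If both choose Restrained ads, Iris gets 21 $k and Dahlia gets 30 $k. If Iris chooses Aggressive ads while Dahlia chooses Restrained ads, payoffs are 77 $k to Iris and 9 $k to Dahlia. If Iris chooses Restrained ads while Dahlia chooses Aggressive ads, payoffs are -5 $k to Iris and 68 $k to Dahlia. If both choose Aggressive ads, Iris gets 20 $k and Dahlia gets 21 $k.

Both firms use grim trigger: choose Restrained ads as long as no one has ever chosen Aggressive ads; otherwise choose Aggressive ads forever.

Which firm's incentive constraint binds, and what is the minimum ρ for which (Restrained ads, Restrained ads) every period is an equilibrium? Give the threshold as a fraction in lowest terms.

Iris; ρ ≥ 56/57

Iris: cooperation gives 21 each period; deviation gives 77 once then 20 forever.
  21/(1−ρ) ≥ 77 + 20ρ/(1−ρ) ⇒ ρ ≥ 56/57.
Dahlia: cooperation gives 30 each period; deviation gives 68 once then 21 forever.
  ρ ≥ 38/47.
Both must hold, so the binding constraint is Iris's: ρ ≥ 56/57.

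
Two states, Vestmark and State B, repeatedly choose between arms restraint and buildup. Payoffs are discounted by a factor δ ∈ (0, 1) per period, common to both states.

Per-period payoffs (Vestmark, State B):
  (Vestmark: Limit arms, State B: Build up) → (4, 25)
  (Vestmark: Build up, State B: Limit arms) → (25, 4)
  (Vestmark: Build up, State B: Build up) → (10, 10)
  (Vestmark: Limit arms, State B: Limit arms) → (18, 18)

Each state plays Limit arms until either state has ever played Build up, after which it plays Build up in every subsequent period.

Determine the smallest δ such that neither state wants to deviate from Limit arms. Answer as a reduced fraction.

18/(1−δ) ≥ 25 + 10δ/(1−δ)
18 ≥ 25 − 15δ
δ ≥ 7/15.

7/15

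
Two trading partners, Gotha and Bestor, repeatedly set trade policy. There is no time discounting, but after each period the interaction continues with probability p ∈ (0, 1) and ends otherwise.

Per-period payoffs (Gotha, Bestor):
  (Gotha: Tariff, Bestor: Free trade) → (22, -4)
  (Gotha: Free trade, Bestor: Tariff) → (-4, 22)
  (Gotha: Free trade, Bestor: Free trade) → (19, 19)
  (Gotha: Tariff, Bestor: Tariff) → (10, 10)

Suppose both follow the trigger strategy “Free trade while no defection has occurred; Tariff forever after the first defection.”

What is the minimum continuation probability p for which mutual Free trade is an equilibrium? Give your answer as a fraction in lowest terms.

1/4

With no time discounting, the continuation probability p plays the role of the discount factor.
Grim-trigger IC: 19/(1−p) ≥ 22 + 10p/(1−p) ⇒ p ≥ (22−19)/(22−10) = 1/4.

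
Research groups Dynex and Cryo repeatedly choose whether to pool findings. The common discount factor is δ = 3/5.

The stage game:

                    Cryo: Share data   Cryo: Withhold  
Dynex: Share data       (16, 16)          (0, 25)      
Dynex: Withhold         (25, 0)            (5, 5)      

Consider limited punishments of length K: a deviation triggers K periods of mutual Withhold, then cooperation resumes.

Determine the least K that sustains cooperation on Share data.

IC: δ(1−δ^K)/(1−δ) ≥ (25−16)/(16−5) = 9/11.
With δ = 3/5: need 1 − δ^K ≥ 9/11·(1−3/5)/(3/5), i.e. δ^K ≤ 0.4545.
Since (3/5)^1 = 0.6000 and (3/5)^2 = 0.3600, the smallest such K is 2.

2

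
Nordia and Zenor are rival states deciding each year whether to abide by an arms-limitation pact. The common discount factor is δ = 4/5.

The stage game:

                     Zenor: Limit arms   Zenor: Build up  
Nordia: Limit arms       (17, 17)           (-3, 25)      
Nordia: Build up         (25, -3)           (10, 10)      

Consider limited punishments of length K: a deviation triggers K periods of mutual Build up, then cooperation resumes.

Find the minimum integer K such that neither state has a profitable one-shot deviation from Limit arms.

2

IC: δ(1−δ^K)/(1−δ) ≥ (25−17)/(17−10) = 8/7.
With δ = 4/5: need 1 − δ^K ≥ 8/7·(1−4/5)/(4/5), i.e. δ^K ≤ 0.7143.
Since (4/5)^1 = 0.8000 and (4/5)^2 = 0.6400, the smallest such K is 2.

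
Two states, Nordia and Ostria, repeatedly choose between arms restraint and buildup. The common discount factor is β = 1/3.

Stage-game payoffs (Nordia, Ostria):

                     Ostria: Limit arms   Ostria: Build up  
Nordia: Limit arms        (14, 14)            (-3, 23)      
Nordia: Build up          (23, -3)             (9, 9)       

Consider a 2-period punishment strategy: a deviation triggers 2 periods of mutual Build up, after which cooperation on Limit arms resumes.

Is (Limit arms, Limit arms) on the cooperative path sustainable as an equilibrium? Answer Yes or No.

No

Comparing payoff streams over the 3 periods until play realigns: cooperate → 14(1+β+…+β^2); deviate → 23 + 9(β+…+β^2).
Cooperation is sustained iff (14−9)(β+…+β^2) ≥ 23−14.
β+…+β^2 = 1/3·(1−(1/3)^2)/(1−1/3) = 0.4444, and (23−14)/(14−9) = 1.8000.
0.4444 < 1.8000, so cooperation is not sustainable.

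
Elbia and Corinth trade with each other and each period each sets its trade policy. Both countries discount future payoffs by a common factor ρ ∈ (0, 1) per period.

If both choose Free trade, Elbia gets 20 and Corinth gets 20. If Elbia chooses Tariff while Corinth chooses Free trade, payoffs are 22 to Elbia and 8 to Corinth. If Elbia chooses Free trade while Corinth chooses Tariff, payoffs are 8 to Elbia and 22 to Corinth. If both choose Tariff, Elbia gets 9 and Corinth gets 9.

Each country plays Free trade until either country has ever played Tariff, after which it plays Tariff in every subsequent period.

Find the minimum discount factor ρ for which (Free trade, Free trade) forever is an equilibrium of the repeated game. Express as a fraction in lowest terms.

Under grim trigger the critical discount factor is (T−C)/(T−P) with T = 22, C = 20, P = 9.
ρ* = (22−20)/(22−9) = 2/13.

2/13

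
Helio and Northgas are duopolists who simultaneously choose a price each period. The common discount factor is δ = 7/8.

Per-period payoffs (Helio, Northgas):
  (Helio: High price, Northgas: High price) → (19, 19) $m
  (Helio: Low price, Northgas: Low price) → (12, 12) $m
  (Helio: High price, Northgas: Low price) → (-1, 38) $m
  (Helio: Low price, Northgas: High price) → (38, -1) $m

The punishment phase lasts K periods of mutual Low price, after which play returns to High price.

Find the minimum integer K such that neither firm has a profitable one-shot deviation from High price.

Need Σ_{k=1}^{K} δ^k ≥ (38−19)/(19−12) = 2.7143 at δ = 7/8.
At K = 3 the sum is 2.3105 < 2.7143; at K = 4 it is 2.8967 ≥ 2.7143.
So the minimum punishment length is K = 4.

4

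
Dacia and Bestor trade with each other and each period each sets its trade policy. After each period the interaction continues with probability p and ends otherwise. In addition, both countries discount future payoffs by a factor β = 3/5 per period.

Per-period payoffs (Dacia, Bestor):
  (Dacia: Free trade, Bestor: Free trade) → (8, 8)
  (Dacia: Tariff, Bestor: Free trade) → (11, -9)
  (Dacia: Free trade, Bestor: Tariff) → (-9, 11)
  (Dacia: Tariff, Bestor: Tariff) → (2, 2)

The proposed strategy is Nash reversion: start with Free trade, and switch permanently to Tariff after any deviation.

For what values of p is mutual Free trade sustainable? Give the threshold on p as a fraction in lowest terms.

Expected continuation weight on next period's payoff is β·p = 3/5·p, which plays the role of the discount factor.
Cooperation requires 3/5·p ≥ (11−8)/(11−2) = 1/3, hence p ≥ 5/9.

5/9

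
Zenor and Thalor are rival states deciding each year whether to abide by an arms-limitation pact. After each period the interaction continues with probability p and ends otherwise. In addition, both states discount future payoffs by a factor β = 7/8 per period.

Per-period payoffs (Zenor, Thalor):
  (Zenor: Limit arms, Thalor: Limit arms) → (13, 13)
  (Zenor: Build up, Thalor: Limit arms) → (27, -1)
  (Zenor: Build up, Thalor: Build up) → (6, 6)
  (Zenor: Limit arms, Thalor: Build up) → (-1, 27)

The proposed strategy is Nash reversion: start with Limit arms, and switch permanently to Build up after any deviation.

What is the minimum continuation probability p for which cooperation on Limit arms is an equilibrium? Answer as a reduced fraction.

16/21

Expected continuation weight on next period's payoff is β·p = 7/8·p, which plays the role of the discount factor.
Cooperation requires 7/8·p ≥ (27−13)/(27−6) = 2/3, hence p ≥ 16/21.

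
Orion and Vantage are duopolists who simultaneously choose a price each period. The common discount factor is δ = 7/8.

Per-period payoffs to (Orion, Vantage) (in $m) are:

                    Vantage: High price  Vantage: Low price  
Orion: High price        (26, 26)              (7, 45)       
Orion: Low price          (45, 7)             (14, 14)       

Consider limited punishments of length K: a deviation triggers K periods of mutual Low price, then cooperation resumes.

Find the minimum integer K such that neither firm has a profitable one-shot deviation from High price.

No profitable deviation requires (26−14)(δ+…+δ^K) ≥ 45−26, i.e. δ+…+δ^K ≥ 19/12 ≈ 1.5833.
With δ = 7/8, the partial sums are K=1: 0.8750, K=2: 1.6406.
K = 2 is the first length at which the sum reaches 1.5833.

2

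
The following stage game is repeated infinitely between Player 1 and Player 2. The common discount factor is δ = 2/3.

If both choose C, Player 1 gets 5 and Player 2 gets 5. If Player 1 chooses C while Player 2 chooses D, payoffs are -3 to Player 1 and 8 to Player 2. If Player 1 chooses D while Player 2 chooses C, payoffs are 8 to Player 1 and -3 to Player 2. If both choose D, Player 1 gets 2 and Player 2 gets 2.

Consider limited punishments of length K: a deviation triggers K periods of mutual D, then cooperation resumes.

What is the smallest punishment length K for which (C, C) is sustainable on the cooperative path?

No profitable deviation requires (5−2)(δ+…+δ^K) ≥ 8−5, i.e. δ+…+δ^K ≥ 1 ≈ 1.0000.
With δ = 2/3, the partial sums are K=1: 0.6667, K=2: 1.1111.
K = 2 is the first length at which the sum reaches 1.0000.

2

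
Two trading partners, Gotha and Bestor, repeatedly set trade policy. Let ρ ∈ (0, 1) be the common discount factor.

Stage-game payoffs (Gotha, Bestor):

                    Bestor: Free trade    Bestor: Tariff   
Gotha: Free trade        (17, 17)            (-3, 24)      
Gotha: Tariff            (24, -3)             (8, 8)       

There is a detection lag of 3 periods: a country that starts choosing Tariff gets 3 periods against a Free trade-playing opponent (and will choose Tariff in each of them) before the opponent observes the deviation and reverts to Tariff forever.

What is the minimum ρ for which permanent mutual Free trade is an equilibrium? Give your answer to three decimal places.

A deviator earns 24 for 3 periods, then 8 forever; cooperating earns 17 forever. Multiplying the IC by (1−ρ):
17 ≥ 24(1−ρ^3) + 8ρ^3, so 16·ρ^3 ≥ 7 and ρ^3 ≥ 7/16.
ρ ≥ (7/16)^(1/3) ≈ 0.759.

0.759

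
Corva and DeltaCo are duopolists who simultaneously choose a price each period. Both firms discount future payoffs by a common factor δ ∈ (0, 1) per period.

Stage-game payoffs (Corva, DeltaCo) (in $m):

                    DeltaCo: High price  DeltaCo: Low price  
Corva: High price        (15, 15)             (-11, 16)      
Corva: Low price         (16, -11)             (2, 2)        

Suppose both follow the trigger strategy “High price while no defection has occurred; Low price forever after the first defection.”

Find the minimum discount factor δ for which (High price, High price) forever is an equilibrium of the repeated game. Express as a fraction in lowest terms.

1/14

One-period gain from deviating is 16 − 15 = 1. The loss is 15 − 2 = 13 in every subsequent period, with present value 13·δ/(1−δ).
Deviation is unprofitable when 13·δ/(1−δ) ≥ 1, i.e. δ/(1−δ) ≥ 1/13.
Equivalently δ ≥ 1/(1+13) = 1/14.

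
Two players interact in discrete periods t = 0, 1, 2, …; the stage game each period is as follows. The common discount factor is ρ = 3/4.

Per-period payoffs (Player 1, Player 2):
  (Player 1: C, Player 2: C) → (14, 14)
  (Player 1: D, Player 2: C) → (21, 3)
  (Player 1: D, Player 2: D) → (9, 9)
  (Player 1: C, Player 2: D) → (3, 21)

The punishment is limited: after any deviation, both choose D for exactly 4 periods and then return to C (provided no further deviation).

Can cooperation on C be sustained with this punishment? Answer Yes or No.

IC: ρ+…+ρ^4 ≥ (21−14)/(14−9) = 7/5.
At ρ = 3/4: partial sum = 2.0508 ≥ 1.4000. Cooperation sustainable.

Yes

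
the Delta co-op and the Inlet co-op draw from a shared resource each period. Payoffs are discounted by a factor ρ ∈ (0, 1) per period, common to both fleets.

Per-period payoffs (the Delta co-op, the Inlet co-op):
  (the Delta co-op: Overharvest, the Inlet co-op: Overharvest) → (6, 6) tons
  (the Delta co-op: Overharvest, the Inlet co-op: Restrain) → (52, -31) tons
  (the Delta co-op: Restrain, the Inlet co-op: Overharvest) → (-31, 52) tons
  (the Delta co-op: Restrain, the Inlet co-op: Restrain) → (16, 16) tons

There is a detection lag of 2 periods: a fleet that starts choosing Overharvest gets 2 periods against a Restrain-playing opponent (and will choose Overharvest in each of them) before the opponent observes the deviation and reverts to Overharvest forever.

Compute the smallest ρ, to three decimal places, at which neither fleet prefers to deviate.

The best deviation is to choose Overharvest for all 2 undetected periods, earning 52 each, then 6 forever once detected.
Deviation value: 52(1−ρ^2)/(1−ρ) + 6ρ^2/(1−ρ); cooperation value: 16/(1−ρ).
IC: 16 ≥ 52(1−ρ^2) + 6ρ^2 = 52 − 46ρ^2.
So ρ^2 ≥ 36/46 = 18/23, giving ρ ≥ (18/23)^(1/2) ≈ 0.885.

0.885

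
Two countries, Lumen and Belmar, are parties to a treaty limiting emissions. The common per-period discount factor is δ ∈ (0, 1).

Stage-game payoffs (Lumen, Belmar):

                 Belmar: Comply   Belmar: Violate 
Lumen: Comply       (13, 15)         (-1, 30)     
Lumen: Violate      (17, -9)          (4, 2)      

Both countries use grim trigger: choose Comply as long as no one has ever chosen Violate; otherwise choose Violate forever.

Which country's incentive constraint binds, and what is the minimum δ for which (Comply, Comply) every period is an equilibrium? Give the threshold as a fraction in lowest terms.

Belmar; δ ≥ 15/28

For Lumen: deviation gain 17−13 = 4, per-period punishment loss 13−4 = 9. IC gives δ ≥ 4/13.
For Belmar: gain 15, loss 13 per period, so δ ≥ 15/28.
The tighter constraint is Belmar's, so cooperation needs δ ≥ 15/28.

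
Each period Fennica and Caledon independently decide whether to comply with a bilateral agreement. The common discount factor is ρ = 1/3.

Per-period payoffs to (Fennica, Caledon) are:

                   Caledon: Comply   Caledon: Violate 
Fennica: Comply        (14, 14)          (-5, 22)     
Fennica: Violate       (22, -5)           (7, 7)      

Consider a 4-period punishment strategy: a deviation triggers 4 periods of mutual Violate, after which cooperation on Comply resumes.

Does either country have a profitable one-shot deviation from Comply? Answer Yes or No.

Yes

IC: ρ+…+ρ^4 ≥ (22−14)/(14−7) = 8/7.
At ρ = 1/3: partial sum = 0.4938 < 1.1429. Cooperation not sustainable.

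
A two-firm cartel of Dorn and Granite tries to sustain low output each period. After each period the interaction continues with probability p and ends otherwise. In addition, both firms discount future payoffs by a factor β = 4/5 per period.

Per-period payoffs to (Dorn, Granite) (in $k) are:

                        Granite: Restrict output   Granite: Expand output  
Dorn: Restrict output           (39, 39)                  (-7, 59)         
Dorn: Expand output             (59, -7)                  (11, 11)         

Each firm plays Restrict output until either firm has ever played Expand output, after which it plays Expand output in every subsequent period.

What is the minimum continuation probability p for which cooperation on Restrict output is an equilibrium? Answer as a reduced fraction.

With continuation probability p and discount β, the effective per-period discount factor is βp.
Grim-trigger IC: βp ≥ (59−39)/(59−11) = 5/12.
So p ≥ (5/12)/(4/5) = 25/48.

25/48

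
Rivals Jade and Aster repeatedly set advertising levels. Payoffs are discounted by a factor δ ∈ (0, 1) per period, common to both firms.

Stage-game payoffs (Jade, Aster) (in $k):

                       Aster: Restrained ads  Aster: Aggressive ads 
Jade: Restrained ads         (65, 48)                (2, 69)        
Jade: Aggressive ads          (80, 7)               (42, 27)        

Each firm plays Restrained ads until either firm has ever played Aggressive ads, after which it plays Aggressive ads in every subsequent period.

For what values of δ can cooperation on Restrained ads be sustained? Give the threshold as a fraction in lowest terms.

1/2

Jade's threshold: (80−65)/(80−42) = 15/38.
Aster's threshold: (69−48)/(69−27) = 1/2.
15/38 < 1/2, so Aster binds and δ* = 1/2.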